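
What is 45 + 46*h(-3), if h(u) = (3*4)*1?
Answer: 597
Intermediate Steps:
h(u) = 12 (h(u) = 12*1 = 12)
45 + 46*h(-3) = 45 + 46*12 = 45 + 552 = 597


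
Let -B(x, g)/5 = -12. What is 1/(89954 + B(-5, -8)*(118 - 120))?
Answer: 1/89834 ≈ 1.1132e-5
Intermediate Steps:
B(x, g) = 60 (B(x, g) = -5*(-12) = 60)
1/(89954 + B(-5, -8)*(118 - 120)) = 1/(89954 + 60*(118 - 120)) = 1/(89954 + 60*(-2)) = 1/(89954 - 120) = 1/89834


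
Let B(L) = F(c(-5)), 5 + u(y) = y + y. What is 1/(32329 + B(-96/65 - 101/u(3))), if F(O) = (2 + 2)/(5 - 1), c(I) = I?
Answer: 1/32330 ≈ 3.0931e-5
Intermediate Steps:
u(y) = -5 + 2*y (u(y) = -5 + (y + y) = -5 + 2*y)
F(O) = 1 (F(O) = 4/4 = 4*(1/4) = 1)
B(L) = 1
1/(32329 + B(-96/65 - 101/u(3))) = 1/(32329 + 1) = 1/32330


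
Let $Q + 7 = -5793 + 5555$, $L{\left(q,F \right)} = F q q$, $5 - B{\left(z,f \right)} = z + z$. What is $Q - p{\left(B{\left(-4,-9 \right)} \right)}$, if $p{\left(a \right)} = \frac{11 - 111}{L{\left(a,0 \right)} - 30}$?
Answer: $- \frac{745}{3} \approx -248.33$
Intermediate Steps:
$B{\left(z,f \right)} = 5 - 2 z$ ($B{\left(z,f \right)} = 5 - \left(z + z\right) = 5 - 2 z$)
$L{\left(q,F \right)} = F q^{2}$
$Q = -245$ ($Q = -7 + \left(-5793 + 5555\right) = -7 - 238 = -245$)
$p{\left(a \right)} = \frac{10}{3}$ ($p{\left(a \right)} = \frac{11 - 111}{0 a^{2} - 30} = - \frac{100}{0 - 30} = - \frac{100}{-30} = \left(-100\right) \left(- \frac{1}{30}\right) = \frac{10}{3}$)
$Q - p{\left(B{\left(-4,-9 \right)} \right)} = -245 - \frac{10}{3} = - \frac{745}{3}$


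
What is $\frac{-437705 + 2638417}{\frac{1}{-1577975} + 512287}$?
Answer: $\frac{434083564775}{101047009853} \approx 4.2959$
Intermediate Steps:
$\frac{-437705 + 2638417}{\frac{1}{-1577975} + 512287} = \frac{2200712}{- \frac{1}{1577975} + 512287} = \frac{2200712}{\frac{808376078824}{1577975}} = 2200712 \cdot \frac{1577975}{808376078824} = \frac{434083564775}{101047009853}$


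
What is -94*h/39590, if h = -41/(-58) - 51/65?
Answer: 13771/74627150 ≈ 0.00018453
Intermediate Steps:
h = -293/3770 (h = -41*(-1/58) - 51*1/65 = 41/58 - 51/65 = -293/3770 ≈ -0.077719)
-94*h/39590 = -94*(-293/3770)/39590 = (13771/1885)*(1/39590) = 13771/74627150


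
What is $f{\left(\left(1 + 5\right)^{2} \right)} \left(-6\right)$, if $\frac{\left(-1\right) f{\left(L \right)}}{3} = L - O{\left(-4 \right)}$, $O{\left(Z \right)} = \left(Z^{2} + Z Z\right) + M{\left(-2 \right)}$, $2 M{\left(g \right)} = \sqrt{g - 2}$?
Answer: $72 - 18 i \approx 72.0 - 18.0 i$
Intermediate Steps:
$M{\left(g \right)} = \frac{\sqrt{-2 + g}}{2}$ ($M{\left(g \right)} = \frac{\sqrt{g - 2}}{2} = \frac{\sqrt{-2 + g}}{2}$)
$O{\left(Z \right)} = i + 2 Z^{2}$ ($O{\left(Z \right)} = \left(Z^{2} + Z Z\right) + \frac{\sqrt{-2 - 2}}{2} = \left(Z^{2} + Z^{2}\right) + \frac{\sqrt{-4}}{2} = 2 Z^{2} + \frac{2 i}{2} = 2 Z^{2} + i = i + 2 Z^{2}$)
$f{\left(L \right)} = 96 - 3 L + 3 i$ ($f{\left(L \right)} = - 3 \left(L - \left(i + 2 \left(-4\right)^{2}\right)\right) = - 3 \left(L - \left(i + 2 \cdot 16\right)\right) = - 3 \left(L - \left(i + 32\right)\right) = - 3 \left(L - \left(32 + i\right)\right) = - 3 \left(-32 + L - i\right) = 96 - 3 L + 3 i$)
$f{\left(\left(1 + 5\right)^{2} \right)} \left(-6\right) = \left(96 - 3 \left(1 + 5\right)^{2} + 3 i\right) \left(-6\right) = \left(96 - 3 \cdot 6^{2} + 3 i\right) \left(-6\right) = \left(96 - 108 + 3 i\right) \left(-6\right) = \left(-12 + 3 i\right) \left(-6\right) = 72 - 18 i$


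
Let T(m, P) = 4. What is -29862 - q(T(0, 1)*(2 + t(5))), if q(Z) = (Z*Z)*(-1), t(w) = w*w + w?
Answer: -13478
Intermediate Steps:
t(w) = w + w² (t(w) = w² + w = w + w²)
q(Z) = -Z² (q(Z) = Z²*(-1) = -Z²)
-29862 - q(T(0, 1)*(2 + t(5))) = -29862 - (-1)*(4*(2 + 5*(1 + 5)))² = -29862 - (-1)*(4*(2 + 5*6))² = -29862 - (-1)*(4*(2 + 30))² = -29862 - (-1)*(4*32)² = -29862 - (-1)*128² = -29862 - (-1)*16384 = -29862 - 1*(-16384) = -29862 + 16384 = -13478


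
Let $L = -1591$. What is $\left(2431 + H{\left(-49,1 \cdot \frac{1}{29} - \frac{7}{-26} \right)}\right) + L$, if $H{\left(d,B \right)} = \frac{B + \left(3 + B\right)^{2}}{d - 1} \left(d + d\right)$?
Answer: $\frac{12251345603}{14212900} \approx 861.99$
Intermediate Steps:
$H{\left(d,B \right)} = \frac{2 d \left(B + \left(3 + B\right)^{2}\right)}{-1 + d}$ ($H{\left(d,B \right)} = \frac{B + \left(3 + B\right)^{2}}{-1 + d} 2 d = \frac{2 d \left(B + \left(3 + B\right)^{2}\right)}{-1 + d}$)
$\left(2431 + H{\left(-49,1 \cdot \frac{1}{29} - \frac{7}{-26} \right)}\right) + L = \left(2431 + 2 \left(-49\right) \frac{1}{-1 - 49} \left(\left(1 \cdot \frac{1}{29} - \frac{7}{-26}\right) + \left(3 + \left(1 \cdot \frac{1}{29} - \frac{7}{-26}\right)\right)^{2}\right)\right) - 1591 = \left(2431 + 2 \left(-49\right) \frac{1}{-50} \left(\left(1 \cdot \frac{1}{29} - - \frac{7}{26}\right) + \left(3 + \left(1 \cdot \frac{1}{29} - - \frac{7}{26}\right)\right)^{2}\right)\right) - 1591 = \left(2431 + 2 \left(-49\right) \left(- \frac{1}{50}\right) \left(\left(\frac{1}{29} + \frac{7}{26}\right) + \left(3 + \left(\frac{1}{29} + \frac{7}{26}\right)\right)^{2}\right)\right) - 1591 = \left(2431 + 2 \left(-49\right) \left(- \frac{1}{50}\right) \left(\frac{229}{754} + \left(3 + \frac{229}{754}\right)^{2}\right)\right) - 1591 = \left(2431 + 2 \left(-49\right) \left(- \frac{1}{50}\right) \left(\frac{229}{754} + \left(\frac{2491}{754}\right)^{2}\right)\right) - 1591 = \left(2431 + 2 \left(-49\right) \left(- \frac{1}{50}\right) \left(\frac{229}{754} + \frac{6205081}{568516}\right)\right) - 1591 = \left(2431 + 2 \left(-49\right) \left(- \frac{1}{50}\right) \frac{6377747}{568516}\right) - 1591 = \left(2431 + \frac{312509603}{14212900}\right) - 1591 = \frac{34864069503}{14212900} - 1591 = \frac{12251345603}{14212900}$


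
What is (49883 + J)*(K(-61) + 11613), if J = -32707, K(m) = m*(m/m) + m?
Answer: 197369416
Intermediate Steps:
K(m) = 2*m (K(m) = m*1 + m = m + m = 2*m)
(49883 + J)*(K(-61) + 11613) = (49883 - 32707)*(2*(-61) + 11613) = 17176*(-122 + 11613) = 17176*11491 = 197369416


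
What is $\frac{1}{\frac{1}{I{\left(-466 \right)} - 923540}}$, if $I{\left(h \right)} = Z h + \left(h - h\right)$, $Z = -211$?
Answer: $-825214$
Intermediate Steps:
$I{\left(h \right)} = - 211 h$ ($I{\left(h \right)} = - 211 h + \left(h - h\right) = - 211 h + 0 = - 211 h$)
$\frac{1}{\frac{1}{I{\left(-466 \right)} - 923540}} = \frac{1}{\frac{1}{\left(-211\right) \left(-466\right) - 923540}} = \frac{1}{\frac{1}{98326 - 923540}} = \frac{1}{\frac{1}{-825214}} = \frac{1}{- \frac{1}{825214}} = -825214$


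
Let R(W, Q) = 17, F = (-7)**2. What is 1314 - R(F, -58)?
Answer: 1297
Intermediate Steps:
F = 49
1314 - R(F, -58) = 1314 - 1*17 = 1314 - 17 = 1297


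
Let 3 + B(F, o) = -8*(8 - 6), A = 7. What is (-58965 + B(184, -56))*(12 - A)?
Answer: -294920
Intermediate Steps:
B(F, o) = -19 (B(F, o) = -3 - 8*(8 - 6) = -3 - 8*2 = -3 - 16 = -19)
(-58965 + B(184, -56))*(12 - A) = (-58965 - 19)*(12 - 1*7) = -58984*(12 - 7) = -58984*5 = -294920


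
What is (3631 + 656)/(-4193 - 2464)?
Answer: -1429/2219 ≈ -0.64398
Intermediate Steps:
(3631 + 656)/(-4193 - 2464) = 4287/(-6657) = 4287*(-1/6657) = -1429/2219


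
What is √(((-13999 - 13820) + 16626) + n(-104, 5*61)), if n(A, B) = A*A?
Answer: I*√377 ≈ 19.417*I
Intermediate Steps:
n(A, B) = A²
√(((-13999 - 13820) + 16626) + n(-104, 5*61)) = √(((-13999 - 13820) + 16626) + (-104)²) = √((-27819 + 16626) + 10816) = √(-11193 + 10816) = √(-377) = I*√377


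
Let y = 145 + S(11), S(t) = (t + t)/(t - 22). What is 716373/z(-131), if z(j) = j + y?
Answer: 238791/4 ≈ 59698.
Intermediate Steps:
S(t) = 2*t/(-22 + t) (S(t) = (2*t)/(-22 + t) = 2*t/(-22 + t))
y = 143 (y = 145 + 2*11/(-22 + 11) = 145 + 2*11/(-11) = 145 + 2*11*(-1/11) = 145 - 2 = 143)
z(j) = 143 + j (z(j) = j + 143 = 143 + j)
716373/z(-131) = 716373/(143 - 131) = 716373/12 = 716373*(1/12) = 238791/4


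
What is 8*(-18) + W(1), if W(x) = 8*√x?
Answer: -136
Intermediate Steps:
8*(-18) + W(1) = 8*(-18) + 8*√1 = -144 + 8*1 = -144 + 8 = -136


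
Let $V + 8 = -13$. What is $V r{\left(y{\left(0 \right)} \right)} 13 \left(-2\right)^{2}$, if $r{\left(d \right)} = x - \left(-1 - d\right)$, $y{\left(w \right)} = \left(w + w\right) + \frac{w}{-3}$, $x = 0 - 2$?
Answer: $1092$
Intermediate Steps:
$V = -21$ ($V = -8 - 13 = -21$)
$x = -2$ ($x = 0 - 2 = -2$)
$y{\left(w \right)} = \frac{5 w}{3}$ ($y{\left(w \right)} = 2 w + w \left(- \frac{1}{3}\right) = 2 w - \frac{w}{3} = \frac{5 w}{3}$)
$r{\left(d \right)} = -1 + d$ ($r{\left(d \right)} = -2 - \left(-1 - d\right) = -2 + \left(1 + d\right) = -1 + d$)
$V r{\left(y{\left(0 \right)} \right)} 13 \left(-2\right)^{2} = - 21 \left(-1 + \frac{5}{3} \cdot 0\right) 13 \left(-2\right)^{2} = - 21 \left(-1 + 0\right) 13 \cdot 4 = \left(-21\right) \left(-1\right) 52 = 21 \cdot 52 = 1092$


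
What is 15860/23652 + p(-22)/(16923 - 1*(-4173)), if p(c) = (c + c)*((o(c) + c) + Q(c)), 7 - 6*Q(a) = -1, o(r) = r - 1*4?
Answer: 1330375/1732509 ≈ 0.76789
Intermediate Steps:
o(r) = -4 + r (o(r) = r - 4 = -4 + r)
Q(a) = 4/3 (Q(a) = 7/6 - ⅙*(-1) = 7/6 + ⅙ = 4/3)
p(c) = 2*c*(-8/3 + 2*c) (p(c) = (c + c)*(((-4 + c) + c) + 4/3) = (2*c)*((-4 + 2*c) + 4/3) = (2*c)*(-8/3 + 2*c) = 2*c*(-8/3 + 2*c))
15860/23652 + p(-22)/(16923 - 1*(-4173)) = 15860/23652 + ((4/3)*(-22)*(-4 + 3*(-22)))/(16923 - 1*(-4173)) = 15860*(1/23652) + ((4/3)*(-22)*(-4 - 66))/(16923 + 4173) = 3965/5913 + ((4/3)*(-22)*(-70))/21096 = 3965/5913 + (6160/3)*(1/21096) = 3965/5913 + 770/7911 = 1330375/1732509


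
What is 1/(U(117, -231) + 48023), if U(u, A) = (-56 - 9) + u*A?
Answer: 1/20931 ≈ 4.7776e-5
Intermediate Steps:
U(u, A) = -65 + A*u
1/(U(117, -231) + 48023) = 1/((-65 - 231*117) + 48023) = 1/((-65 - 27027) + 48023) = 1/(-27092 + 48023) = 1/20931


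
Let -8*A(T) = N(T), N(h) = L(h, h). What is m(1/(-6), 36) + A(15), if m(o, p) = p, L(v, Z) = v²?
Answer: 63/8 ≈ 7.8750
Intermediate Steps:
N(h) = h²
A(T) = -T²/8
m(1/(-6), 36) + A(15) = 36 - ⅛*15² = 36 - ⅛*225 = 36 - 225/8 = 63/8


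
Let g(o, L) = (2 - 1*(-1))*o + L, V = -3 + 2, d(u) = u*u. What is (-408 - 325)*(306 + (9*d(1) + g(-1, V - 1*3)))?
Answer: -225764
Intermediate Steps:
d(u) = u**2
V = -1
g(o, L) = L + 3*o (g(o, L) = (2 + 1)*o + L = 3*o + L = L + 3*o)
(-408 - 325)*(306 + (9*d(1) + g(-1, V - 1*3))) = (-408 - 325)*(306 + (9*1**2 + ((-1 - 1*3) + 3*(-1)))) = -733*(306 + (9*1 + ((-1 - 3) - 3))) = -733*(306 + (9 + (-4 - 3))) = -733*(306 + (9 - 7)) = -733*(306 + 2) = -733*308 = -225764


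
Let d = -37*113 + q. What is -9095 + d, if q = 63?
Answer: -13213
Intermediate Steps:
d = -4118 (d = -37*113 + 63 = -4181 + 63 = -4118)
-9095 + d = -9095 - 4118 = -13213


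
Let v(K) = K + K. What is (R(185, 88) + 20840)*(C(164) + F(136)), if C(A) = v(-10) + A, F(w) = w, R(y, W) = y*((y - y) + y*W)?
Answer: 849139200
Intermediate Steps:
v(K) = 2*K
R(y, W) = W*y**2 (R(y, W) = y*(0 + W*y) = y*(W*y) = W*y**2)
C(A) = -20 + A (C(A) = 2*(-10) + A = -20 + A)
(R(185, 88) + 20840)*(C(164) + F(136)) = (88*185**2 + 20840)*((-20 + 164) + 136) = (88*34225 + 20840)*(144 + 136) = (3011800 + 20840)*280 = 3032640*280 = 849139200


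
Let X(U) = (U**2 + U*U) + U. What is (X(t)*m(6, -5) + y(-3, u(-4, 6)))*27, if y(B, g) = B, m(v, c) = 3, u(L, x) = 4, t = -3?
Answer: 1134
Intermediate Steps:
X(U) = U + 2*U**2 (X(U) = (U**2 + U**2) + U = 2*U**2 + U = U + 2*U**2)
(X(t)*m(6, -5) + y(-3, u(-4, 6)))*27 = (-3*(1 + 2*(-3))*3 - 3)*27 = (-3*(1 - 6)*3 - 3)*27 = (-3*(-5)*3 - 3)*27 = (15*3 - 3)*27 = (45 - 3)*27 = 42*27 = 1134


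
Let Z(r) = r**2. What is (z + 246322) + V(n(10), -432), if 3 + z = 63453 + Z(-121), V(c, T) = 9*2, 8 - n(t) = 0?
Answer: 324431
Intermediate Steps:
n(t) = 8 (n(t) = 8 - 1*0 = 8 + 0 = 8)
V(c, T) = 18
z = 78091 (z = -3 + (63453 + (-121)**2) = -3 + (63453 + 14641) = -3 + 78094 = 78091)
(z + 246322) + V(n(10), -432) = (78091 + 246322) + 18 = 324413 + 18 = 324431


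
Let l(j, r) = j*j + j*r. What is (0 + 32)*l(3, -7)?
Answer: -384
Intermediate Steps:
l(j, r) = j² + j*r
(0 + 32)*l(3, -7) = (0 + 32)*(3*(3 - 7)) = 32*(3*(-4)) = 32*(-12) = -384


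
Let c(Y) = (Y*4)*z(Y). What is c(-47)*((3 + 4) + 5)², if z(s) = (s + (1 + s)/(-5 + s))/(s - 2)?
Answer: -16229664/637 ≈ -25478.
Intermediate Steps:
z(s) = (s + (1 + s)/(-5 + s))/(-2 + s)
c(Y) = 4*Y*(1 + Y² - 4*Y)/(10 + Y² - 7*Y) (c(Y) = (Y*4)*((1 + Y² - 4*Y)/(10 + Y² - 7*Y)) = (4*Y)*((1 + Y² - 4*Y)/(10 + Y² - 7*Y)) = 4*Y*(1 + Y² - 4*Y)/(10 + Y² - 7*Y))
c(-47)*((3 + 4) + 5)² = (4*(-47)*(1 + (-47)² - 4*(-47))/(10 + (-47)² - 7*(-47)))*((3 + 4) + 5)² = (4*(-47)*(1 + 2209 + 188)/(10 + 2209 + 329))*(7 + 5)² = (4*(-47)*2398/2548)*12² = (4*(-47)*(1/2548)*2398)*144 = -112706/637*144 = -16229664/637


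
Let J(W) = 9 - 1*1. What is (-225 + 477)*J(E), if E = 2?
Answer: 2016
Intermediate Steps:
J(W) = 8 (J(W) = 9 - 1 = 8)
(-225 + 477)*J(E) = (-225 + 477)*8 = 252*8 = 2016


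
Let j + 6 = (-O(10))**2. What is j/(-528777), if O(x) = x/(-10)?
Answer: 5/528777 ≈ 9.4558e-6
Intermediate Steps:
O(x) = -x/10 (O(x) = x*(-1/10) = -x/10)
j = -5 (j = -6 + (-(-1)*10/10)**2 = -6 + (-1*(-1))**2 = -6 + 1**2 = -6 + 1 = -5)
j/(-528777) = -5/(-528777) = -5*(-1/528777) = 5/528777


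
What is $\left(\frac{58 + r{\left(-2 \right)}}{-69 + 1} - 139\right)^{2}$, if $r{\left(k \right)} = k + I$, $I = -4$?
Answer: $\frac{5645376}{289} \approx 19534.0$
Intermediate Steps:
$r{\left(k \right)} = -4 + k$ ($r{\left(k \right)} = k - 4 = -4 + k$)
$\left(\frac{58 + r{\left(-2 \right)}}{-69 + 1} - 139\right)^{2} = \left(\frac{58 - 6}{-69 + 1} - 139\right)^{2} = \left(\frac{58 - 6}{-68} - 139\right)^{2} = \left(52 \left(- \frac{1}{68}\right) - 139\right)^{2} = \left(- \frac{13}{17} - 139\right)^{2} = \left(- \frac{2376}{17}\right)^{2} = \frac{5645376}{289}$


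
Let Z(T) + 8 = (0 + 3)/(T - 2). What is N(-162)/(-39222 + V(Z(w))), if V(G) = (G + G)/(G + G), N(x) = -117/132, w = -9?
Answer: 3/132748 ≈ 2.2599e-5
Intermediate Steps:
N(x) = -39/44 (N(x) = -117*1/132 = -39/44)
Z(T) = -8 + 3/(-2 + T) (Z(T) = -8 + (0 + 3)/(T - 2) = -8 + 3/(-2 + T))
V(G) = 1 (V(G) = (2*G)/((2*G)) = (2*G)*(1/(2*G)) = 1)
N(-162)/(-39222 + V(Z(w))) = -39/(44*(-39222 + 1)) = -39/44/(-39221) = -39/44*(-1/39221) = 3/132748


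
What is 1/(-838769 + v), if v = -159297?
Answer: -1/998066 ≈ -1.0019e-6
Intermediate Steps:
1/(-838769 + v) = 1/(-838769 - 159297) = 1/(-998066) = -1/998066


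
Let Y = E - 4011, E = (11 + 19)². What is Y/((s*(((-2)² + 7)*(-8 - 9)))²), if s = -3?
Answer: -61/6171 ≈ -0.0098849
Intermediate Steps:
E = 900 (E = 30² = 900)
Y = -3111 (Y = 900 - 4011 = -3111)
Y/((s*(((-2)² + 7)*(-8 - 9)))²) = -3111*1/(9*(-8 - 9)²*((-2)² + 7)²) = -3111*1/(2601*(4 + 7)²) = -3111/((-33*(-17))²) = -3111/((-3*(-187))²) = -3111/(561²) = -3111/314721 = -3111*1/314721 = -61/6171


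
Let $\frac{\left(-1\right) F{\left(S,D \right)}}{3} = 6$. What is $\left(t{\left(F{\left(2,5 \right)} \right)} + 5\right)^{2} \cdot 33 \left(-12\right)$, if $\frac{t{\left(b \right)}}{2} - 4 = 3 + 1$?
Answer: $-174636$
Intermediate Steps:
$F{\left(S,D \right)} = -18$ ($F{\left(S,D \right)} = \left(-3\right) 6 = -18$)
$t{\left(b \right)} = 16$ ($t{\left(b \right)} = 8 + 2 \left(3 + 1\right) = 8 + 2 \cdot 4 = 8 + 8 = 16$)
$\left(t{\left(F{\left(2,5 \right)} \right)} + 5\right)^{2} \cdot 33 \left(-12\right) = \left(16 + 5\right)^{2} \cdot 33 \left(-12\right) = 21^{2} \cdot 33 \left(-12\right) = 441 \cdot 33 \left(-12\right) = 14553 \left(-12\right) = -174636$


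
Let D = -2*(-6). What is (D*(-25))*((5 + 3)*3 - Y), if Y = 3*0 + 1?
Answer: -6900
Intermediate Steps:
Y = 1 (Y = 0 + 1 = 1)
D = 12
(D*(-25))*((5 + 3)*3 - Y) = (12*(-25))*((5 + 3)*3 - 1*1) = -300*(8*3 - 1) = -300*(24 - 1) = -300*23 = -6900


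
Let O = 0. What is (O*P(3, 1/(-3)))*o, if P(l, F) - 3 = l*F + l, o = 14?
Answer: 0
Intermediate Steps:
P(l, F) = 3 + l + F*l (P(l, F) = 3 + (l*F + l) = 3 + (F*l + l) = 3 + (l + F*l) = 3 + l + F*l)
(O*P(3, 1/(-3)))*o = (0*(3 + 3 + 3/(-3)))*14 = (0*(3 + 3 - 1/3*3))*14 = (0*(3 + 3 - 1))*14 = (0*5)*14 = 0*14 = 0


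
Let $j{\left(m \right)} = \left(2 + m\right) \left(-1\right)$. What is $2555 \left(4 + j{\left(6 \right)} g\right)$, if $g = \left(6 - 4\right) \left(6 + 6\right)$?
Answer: $-480340$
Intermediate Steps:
$j{\left(m \right)} = -2 - m$
$g = 24$ ($g = 2 \cdot 12 = 24$)
$2555 \left(4 + j{\left(6 \right)} g\right) = 2555 \left(4 + \left(-2 - 6\right) 24\right) = 2555 \left(4 - 192\right) = 2555 \left(-188\right) = -480340$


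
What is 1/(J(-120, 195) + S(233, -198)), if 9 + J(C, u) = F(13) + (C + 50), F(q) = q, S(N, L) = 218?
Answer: 1/152 ≈ 0.0065789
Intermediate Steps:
J(C, u) = 54 + C (J(C, u) = -9 + (13 + (C + 50)) = -9 + (13 + (50 + C)) = -9 + (63 + C) = 54 + C)
1/(J(-120, 195) + S(233, -198)) = 1/((54 - 120) + 218) = 1/(-66 + 218) = 1/152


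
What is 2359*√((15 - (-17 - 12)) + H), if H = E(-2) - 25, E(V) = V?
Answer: 2359*√17 ≈ 9726.4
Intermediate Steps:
H = -27 (H = -2 - 25 = -27)
2359*√((15 - (-17 - 12)) + H) = 2359*√((15 - (-17 - 12)) - 27) = 2359*√((15 - 1*(-29)) - 27) = 2359*√((15 + 29) - 27) = 2359*√(44 - 27) = 2359*√17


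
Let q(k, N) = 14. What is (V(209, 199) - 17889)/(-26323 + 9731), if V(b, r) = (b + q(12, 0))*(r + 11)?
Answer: -28941/16592 ≈ -1.7443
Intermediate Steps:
V(b, r) = (11 + r)*(14 + b) (V(b, r) = (b + 14)*(r + 11) = (14 + b)*(11 + r) = (11 + r)*(14 + b))
(V(209, 199) - 17889)/(-26323 + 9731) = ((154 + 11*209 + 14*199 + 209*199) - 17889)/(-26323 + 9731) = ((154 + 2299 + 2786 + 41591) - 17889)/(-16592) = (46830 - 17889)*(-1/16592) = 28941*(-1/16592) = -28941/16592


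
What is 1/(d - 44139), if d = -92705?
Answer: -1/136844 ≈ -7.3076e-6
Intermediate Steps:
1/(d - 44139) = 1/(-92705 - 44139) = 1/(-136844) = -1/136844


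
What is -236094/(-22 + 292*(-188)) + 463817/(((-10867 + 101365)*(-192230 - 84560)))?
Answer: 328548850206193/76424320272420 ≈ 4.2990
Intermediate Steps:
-236094/(-22 + 292*(-188)) + 463817/(((-10867 + 101365)*(-192230 - 84560))) = -236094/(-22 - 54896) + 463817/((90498*(-276790))) = -236094/(-54918) + 463817/(-25048941420) = -236094*(-1/54918) + 463817*(-1/25048941420) = 39349/9153 - 463817/25048941420 = 328548850206193/76424320272420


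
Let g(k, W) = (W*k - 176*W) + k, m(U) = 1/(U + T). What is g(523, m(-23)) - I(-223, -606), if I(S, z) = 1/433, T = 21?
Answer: 302665/866 ≈ 349.50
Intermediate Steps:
I(S, z) = 1/433
m(U) = 1/(21 + U) (m(U) = 1/(U + 21) = 1/(21 + U))
g(k, W) = k - 176*W + W*k (g(k, W) = (-176*W + W*k) + k = k - 176*W + W*k)
g(523, m(-23)) - I(-223, -606) = (523 - 176/(21 - 23) + 523/(21 - 23)) - 1*1/433 = (523 - 176/(-2) + 523/(-2)) - 1/433 = (523 - 176*(-½) - ½*523) - 1/433 = (523 + 88 - 523/2) - 1/433 = 699/2 - 1/433 = 302665/866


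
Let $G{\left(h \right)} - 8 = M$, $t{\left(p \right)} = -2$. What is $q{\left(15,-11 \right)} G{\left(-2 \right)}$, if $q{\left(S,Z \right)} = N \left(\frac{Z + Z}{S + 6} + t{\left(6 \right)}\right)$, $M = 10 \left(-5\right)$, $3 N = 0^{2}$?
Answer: $0$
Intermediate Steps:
$N = 0$ ($N = \frac{0^{2}}{3} = \frac{1}{3} \cdot 0 = 0$)
$M = -50$
$q{\left(S,Z \right)} = 0$ ($q{\left(S,Z \right)} = 0 \left(\frac{Z + Z}{S + 6} - 2\right) = 0 \left(\frac{2 Z}{6 + S} - 2\right) = 0 \left(-2 + \frac{2 Z}{6 + S}\right) = 0$)
$G{\left(h \right)} = -42$ ($G{\left(h \right)} = 8 - 50 = -42$)
$q{\left(15,-11 \right)} G{\left(-2 \right)} = 0 \left(-42\right) = 0$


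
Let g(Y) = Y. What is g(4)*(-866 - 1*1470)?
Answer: -9344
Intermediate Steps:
g(4)*(-866 - 1*1470) = 4*(-866 - 1*1470) = 4*(-866 - 1470) = 4*(-2336) = -9344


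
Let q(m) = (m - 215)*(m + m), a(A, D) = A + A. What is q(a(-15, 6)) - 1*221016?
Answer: -206316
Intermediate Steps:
a(A, D) = 2*A
q(m) = 2*m*(-215 + m) (q(m) = (-215 + m)*(2*m) = 2*m*(-215 + m))
q(a(-15, 6)) - 1*221016 = 2*(2*(-15))*(-215 + 2*(-15)) - 1*221016 = 2*(-30)*(-215 - 30) - 221016 = 2*(-30)*(-245) - 221016 = 14700 - 221016 = -206316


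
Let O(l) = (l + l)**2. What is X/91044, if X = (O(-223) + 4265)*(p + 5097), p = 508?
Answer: 379609835/30348 ≈ 12509.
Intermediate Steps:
O(l) = 4*l**2 (O(l) = (2*l)**2 = 4*l**2)
X = 1138829505 (X = (4*(-223)**2 + 4265)*(508 + 5097) = (4*49729 + 4265)*5605 = (198916 + 4265)*5605 = 203181*5605 = 1138829505)
X/91044 = 1138829505/91044 = 1138829505*(1/91044) = 379609835/30348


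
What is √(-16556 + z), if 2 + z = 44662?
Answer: 2*√7026 ≈ 167.64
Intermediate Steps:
z = 44660 (z = -2 + 44662 = 44660)
√(-16556 + z) = √(-16556 + 44660) = √28104 = 2*√7026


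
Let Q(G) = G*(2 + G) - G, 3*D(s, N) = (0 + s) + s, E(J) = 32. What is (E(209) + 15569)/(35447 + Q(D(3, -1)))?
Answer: 15601/35453 ≈ 0.44005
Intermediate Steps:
D(s, N) = 2*s/3 (D(s, N) = ((0 + s) + s)/3 = (s + s)/3 = (2*s)/3 = 2*s/3)
Q(G) = -G + G*(2 + G)
(E(209) + 15569)/(35447 + Q(D(3, -1))) = (32 + 15569)/(35447 + ((2/3)*3)*(1 + (2/3)*3)) = 15601/(35447 + 2*(1 + 2)) = 15601/(35447 + 2*3) = 15601/(35447 + 6) = 15601/35453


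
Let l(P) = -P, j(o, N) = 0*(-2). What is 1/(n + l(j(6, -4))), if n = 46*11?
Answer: 1/506 ≈ 0.0019763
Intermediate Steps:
j(o, N) = 0
n = 506
1/(n + l(j(6, -4))) = 1/(506 - 1*0) = 1/(506 + 0) = 1/506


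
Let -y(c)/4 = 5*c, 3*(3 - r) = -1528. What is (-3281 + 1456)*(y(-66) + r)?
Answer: -10032025/3 ≈ -3.3440e+6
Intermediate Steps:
r = 1537/3 (r = 3 - 1/3*(-1528) = 3 + 1528/3 = 1537/3 ≈ 512.33)
y(c) = -20*c
(-3281 + 1456)*(y(-66) + r) = (-3281 + 1456)*(-20*(-66) + 1537/3) = -1825*(1320 + 1537/3) = -1825*5497/3 = -10032025/3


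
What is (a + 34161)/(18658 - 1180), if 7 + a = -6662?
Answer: 4582/2913 ≈ 1.5729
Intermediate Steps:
a = -6669 (a = -7 - 6662 = -6669)
(a + 34161)/(18658 - 1180) = (-6669 + 34161)/(18658 - 1180) = 27492/17478 = 27492*(1/17478) = 4582/2913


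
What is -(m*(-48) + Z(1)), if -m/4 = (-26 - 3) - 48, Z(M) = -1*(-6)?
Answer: 14778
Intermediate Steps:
Z(M) = 6
m = 308 (m = -4*((-26 - 3) - 48) = -4*(-29 - 48) = -4*(-77) = 308)
-(m*(-48) + Z(1)) = -(308*(-48) + 6) = -(-14784 + 6) = -1*(-14778) = 14778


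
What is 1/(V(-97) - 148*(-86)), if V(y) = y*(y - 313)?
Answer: 1/52498 ≈ 1.9048e-5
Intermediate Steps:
V(y) = y*(-313 + y)
1/(V(-97) - 148*(-86)) = 1/(-97*(-313 - 97) - 148*(-86)) = 1/(-97*(-410) + 12728) = 1/(39770 + 12728) = 1/52498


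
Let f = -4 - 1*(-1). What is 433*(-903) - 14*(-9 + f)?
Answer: -390831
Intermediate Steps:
f = -3 (f = -4 + 1 = -3)
433*(-903) - 14*(-9 + f) = 433*(-903) - 14*(-9 - 3) = -390999 - 14*(-12) = -390999 + 168 = -390831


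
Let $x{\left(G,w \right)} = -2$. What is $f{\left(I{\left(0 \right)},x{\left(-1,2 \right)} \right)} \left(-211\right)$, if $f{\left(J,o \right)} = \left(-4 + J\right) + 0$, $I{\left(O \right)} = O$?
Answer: $844$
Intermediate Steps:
$f{\left(J,o \right)} = -4 + J$
$f{\left(I{\left(0 \right)},x{\left(-1,2 \right)} \right)} \left(-211\right) = \left(-4 + 0\right) \left(-211\right) = \left(-4\right) \left(-211\right) = 844$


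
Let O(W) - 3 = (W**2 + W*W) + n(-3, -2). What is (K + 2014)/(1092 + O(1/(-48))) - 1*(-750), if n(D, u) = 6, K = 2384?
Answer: 956331246/1268353 ≈ 753.99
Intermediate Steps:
O(W) = 9 + 2*W**2 (O(W) = 3 + ((W**2 + W*W) + 6) = 3 + ((W**2 + W**2) + 6) = 3 + (2*W**2 + 6) = 3 + (6 + 2*W**2) = 9 + 2*W**2)
(K + 2014)/(1092 + O(1/(-48))) - 1*(-750) = (2384 + 2014)/(1092 + (9 + 2*(1/(-48))**2)) - 1*(-750) = 4398/(1092 + (9 + 2*(-1/48)**2)) + 750 = 4398/(1092 + (9 + 2*(1/2304))) + 750 = 4398/(1092 + (9 + 1/1152)) + 750 = 4398/(1092 + 10369/1152) + 750 = 4398/(1268353/1152) + 750 = 4398*(1152/1268353) + 750 = 5066496/1268353 + 750 = 956331246/1268353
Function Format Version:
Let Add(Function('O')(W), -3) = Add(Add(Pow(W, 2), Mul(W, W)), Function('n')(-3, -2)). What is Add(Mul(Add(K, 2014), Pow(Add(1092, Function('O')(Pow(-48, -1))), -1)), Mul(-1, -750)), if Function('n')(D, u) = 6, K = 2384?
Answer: Rational(956331246, 1268353) ≈ 753.99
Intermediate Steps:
Function('O')(W) = Add(9, Mul(2, Pow(W, 2))) (Function('O')(W) = Add(3, Add(Add(Pow(W, 2), Mul(W, W)), 6)) = Add(3, Add(Add(Pow(W, 2), Pow(W, 2)), 6)) = Add(3, Add(Mul(2, Pow(W, 2)), 6)) = Add(3, Add(6, Mul(2, Pow(W, 2)))) = Add(9, Mul(2, Pow(W, 2))))
Add(Mul(Add(K, 2014), Pow(Add(1092, Function('O')(Pow(-48, -1))), -1)), Mul(-1, -750)) = Add(Mul(Add(2384, 2014), Pow(Add(1092, Add(9, Mul(2, Pow(Pow(-48, -1), 2)))), -1)), Mul(-1, -750)) = Add(Mul(4398, Pow(Add(1092, Add(9, Mul(2, Pow(Rational(-1, 48), 2)))), -1)), 750) = Add(Mul(4398, Pow(Add(1092, Add(9, Mul(2, Rational(1, 2304)))), -1)), 750) = Add(Mul(4398, Pow(Add(1092, Add(9, Rational(1, 1152))), -1)), 750) = Add(Mul(4398, Pow(Add(1092, Rational(10369, 1152)), -1)), 750) = Add(Mul(4398, Pow(Rational(1268353, 1152), -1)), 750) = Add(Mul(4398, Rational(1152, 1268353)), 750) = Add(Rational(5066496, 1268353), 750) = Rational(956331246, 1268353)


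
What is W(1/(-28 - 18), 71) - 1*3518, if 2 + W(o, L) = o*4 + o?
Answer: -161925/46 ≈ -3520.1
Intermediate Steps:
W(o, L) = -2 + 5*o (W(o, L) = -2 + (o*4 + o) = -2 + (4*o + o) = -2 + 5*o)
W(1/(-28 - 18), 71) - 1*3518 = (-2 + 5/(-28 - 18)) - 1*3518 = (-2 + 5/(-46)) - 3518 = (-2 + 5*(-1/46)) - 3518 = (-2 - 5/46) - 3518 = -97/46 - 3518 = -161925/46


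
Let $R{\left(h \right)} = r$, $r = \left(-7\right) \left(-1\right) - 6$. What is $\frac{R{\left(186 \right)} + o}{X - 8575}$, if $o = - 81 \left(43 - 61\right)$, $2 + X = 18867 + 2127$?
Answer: $\frac{1459}{12417} \approx 0.1175$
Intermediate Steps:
$X = 20992$ ($X = -2 + \left(18867 + 2127\right) = -2 + 20994 = 20992$)
$r = 1$ ($r = 7 - 6 = 1$)
$R{\left(h \right)} = 1$
$o = 1458$ ($o = \left(-81\right) \left(-18\right) = 1458$)
$\frac{R{\left(186 \right)} + o}{X - 8575} = \frac{1 + 1458}{20992 - 8575} = \frac{1459}{12417}$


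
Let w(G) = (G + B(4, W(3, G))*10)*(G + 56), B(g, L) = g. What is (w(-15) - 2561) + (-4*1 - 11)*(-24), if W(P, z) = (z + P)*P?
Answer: -1176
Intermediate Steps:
W(P, z) = P*(P + z) (W(P, z) = (P + z)*P = P*(P + z))
w(G) = (40 + G)*(56 + G) (w(G) = (G + 4*10)*(G + 56) = (G + 40)*(56 + G) = (40 + G)*(56 + G))
(w(-15) - 2561) + (-4*1 - 11)*(-24) = ((2240 + (-15)**2 + 96*(-15)) - 2561) + (-4*1 - 11)*(-24) = ((2240 + 225 - 1440) - 2561) + (-4 - 11)*(-24) = (1025 - 2561) - 15*(-24) = -1536 + 360 = -1176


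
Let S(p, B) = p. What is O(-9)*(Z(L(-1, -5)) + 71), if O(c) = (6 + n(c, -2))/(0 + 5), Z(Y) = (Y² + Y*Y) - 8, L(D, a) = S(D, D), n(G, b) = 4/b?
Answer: 52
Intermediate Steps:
L(D, a) = D
Z(Y) = -8 + 2*Y² (Z(Y) = (Y² + Y²) - 8 = 2*Y² - 8 = -8 + 2*Y²)
O(c) = ⅘ (O(c) = (6 + 4/(-2))/(0 + 5) = (6 + 4*(-½))/5 = (6 - 2)*(⅕) = 4*(⅕) = ⅘)
O(-9)*(Z(L(-1, -5)) + 71) = 4*((-8 + 2*(-1)²) + 71)/5 = 4*((-8 + 2*1) + 71)/5 = 4*((-8 + 2) + 71)/5 = 4*(-6 + 71)/5 = (⅘)*65 = 52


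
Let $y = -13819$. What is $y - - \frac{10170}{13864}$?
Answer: $- \frac{95788223}{6932} \approx -13818.0$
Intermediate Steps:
$y - - \frac{10170}{13864} = -13819 - - \frac{10170}{13864} = -13819 - \left(-10170\right) \frac{1}{13864} = -13819 - - \frac{5085}{6932} = -13819 + \frac{5085}{6932} = - \frac{95788223}{6932}$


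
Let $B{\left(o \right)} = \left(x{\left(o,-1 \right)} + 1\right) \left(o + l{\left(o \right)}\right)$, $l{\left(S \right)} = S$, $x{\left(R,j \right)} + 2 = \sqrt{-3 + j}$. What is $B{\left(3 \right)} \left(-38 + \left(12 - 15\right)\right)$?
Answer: $246 - 492 i \approx 246.0 - 492.0 i$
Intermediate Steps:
$x{\left(R,j \right)} = -2 + \sqrt{-3 + j}$
$B{\left(o \right)} = 2 o \left(-1 + 2 i\right)$ ($B{\left(o \right)} = \left(\left(-2 + \sqrt{-3 - 1}\right) + 1\right) \left(o + o\right) = \left(\left(-2 + \sqrt{-4}\right) + 1\right) 2 o = \left(\left(-2 + 2 i\right) + 1\right) 2 o = \left(-1 + 2 i\right) 2 o = 2 o \left(-1 + 2 i\right)$)
$B{\left(3 \right)} \left(-38 + \left(12 - 15\right)\right) = 3 \left(-2 + 4 i\right) \left(-38 + \left(12 - 15\right)\right) = \left(-6 + 12 i\right) \left(-38 - 3\right) = \left(-6 + 12 i\right) \left(-41\right) = 246 - 492 i$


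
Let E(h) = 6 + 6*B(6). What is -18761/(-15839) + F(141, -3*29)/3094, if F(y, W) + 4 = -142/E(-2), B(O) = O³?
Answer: 37745924309/31902818766 ≈ 1.1832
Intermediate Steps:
E(h) = 1302 (E(h) = 6 + 6*6³ = 6 + 6*216 = 6 + 1296 = 1302)
F(y, W) = -2675/651 (F(y, W) = -4 - 142/1302 = -4 - 142*1/1302 = -4 - 71/651 = -2675/651)
-18761/(-15839) + F(141, -3*29)/3094 = -18761/(-15839) - 2675/651/3094 = -18761*(-1/15839) - 2675/651*1/3094 = 18761/15839 - 2675/2014194 = 37745924309/31902818766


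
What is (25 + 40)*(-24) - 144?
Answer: -1704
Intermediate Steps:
(25 + 40)*(-24) - 144 = 65*(-24) - 144 = -1560 - 144 = -1704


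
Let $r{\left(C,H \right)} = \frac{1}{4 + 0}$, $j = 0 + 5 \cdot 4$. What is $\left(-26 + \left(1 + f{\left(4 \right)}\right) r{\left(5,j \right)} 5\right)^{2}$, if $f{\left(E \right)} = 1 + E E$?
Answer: $\frac{49}{4} \approx 12.25$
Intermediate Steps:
$f{\left(E \right)} = 1 + E^{2}$
$j = 20$ ($j = 0 + 20 = 20$)
$r{\left(C,H \right)} = \frac{1}{4}$
$\left(-26 + \left(1 + f{\left(4 \right)}\right) r{\left(5,j \right)} 5\right)^{2} = \left(-26 + \left(1 + \left(1 + 4^{2}\right)\right) \frac{1}{4} \cdot 5\right)^{2} = \left(-26 + \left(1 + \left(1 + 16\right)\right) \frac{1}{4} \cdot 5\right)^{2} = \left(-26 + \left(1 + 17\right) \frac{1}{4} \cdot 5\right)^{2} = \left(-26 + 18 \cdot \frac{1}{4} \cdot 5\right)^{2} = \left(-26 + \frac{9}{2} \cdot 5\right)^{2} = \left(-26 + \frac{45}{2}\right)^{2} = \left(- \frac{7}{2}\right)^{2} = \frac{49}{4}$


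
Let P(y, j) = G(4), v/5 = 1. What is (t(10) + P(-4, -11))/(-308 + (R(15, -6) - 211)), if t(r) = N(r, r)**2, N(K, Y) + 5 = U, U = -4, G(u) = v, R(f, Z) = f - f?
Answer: -86/519 ≈ -0.16570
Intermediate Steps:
R(f, Z) = 0
v = 5 (v = 5*1 = 5)
G(u) = 5
P(y, j) = 5
N(K, Y) = -9 (N(K, Y) = -5 - 4 = -9)
t(r) = 81 (t(r) = (-9)**2 = 81)
(t(10) + P(-4, -11))/(-308 + (R(15, -6) - 211)) = (81 + 5)/(-308 + (0 - 211)) = 86/(-308 - 211) = 86/(-519) = 86*(-1/519) = -86/519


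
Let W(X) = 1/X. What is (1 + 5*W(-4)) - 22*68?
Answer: -5985/4 ≈ -1496.3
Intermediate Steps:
(1 + 5*W(-4)) - 22*68 = (1 + 5/(-4)) - 22*68 = (1 + 5*(-¼)) - 1496 = (1 - 5/4) - 1496 = -¼ - 1496 = -5985/4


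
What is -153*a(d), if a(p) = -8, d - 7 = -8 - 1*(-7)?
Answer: 1224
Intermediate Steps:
d = 6 (d = 7 + (-8 - 1*(-7)) = 7 + (-8 + 7) = 7 - 1 = 6)
-153*a(d) = -153*(-8) = 1224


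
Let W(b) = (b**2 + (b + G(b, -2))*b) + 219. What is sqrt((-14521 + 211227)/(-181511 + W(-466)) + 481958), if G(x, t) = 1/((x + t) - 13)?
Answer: sqrt(1784650114121978996941)/60851543 ≈ 694.23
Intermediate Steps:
G(x, t) = 1/(-13 + t + x) (G(x, t) = 1/((t + x) - 13) = 1/(-13 + t + x))
W(b) = 219 + b**2 + b*(b + 1/(-15 + b)) (W(b) = (b**2 + (b + 1/(-13 - 2 + b))*b) + 219 = (b**2 + (b + 1/(-15 + b))*b) + 219 = (b**2 + b*(b + 1/(-15 + b))) + 219 = 219 + b**2 + b*(b + 1/(-15 + b)))
sqrt((-14521 + 211227)/(-181511 + W(-466)) + 481958) = sqrt((-14521 + 211227)/(-181511 + (-466 + (-15 - 466)*(219 + 2*(-466)**2))/(-15 - 466)) + 481958) = sqrt(196706/(-181511 + (-466 - 481*(219 + 2*217156))/(-481)) + 481958) = sqrt(196706/(-181511 - (-466 - 481*(219 + 434312))/481) + 481958) = sqrt(196706/(-181511 - (-466 - 481*434531)/481) + 481958) = sqrt(196706/(-181511 - (-466 - 209009411)/481) + 481958) = sqrt(196706/(-181511 - 1/481*(-209009877)) + 481958) = sqrt(196706/(-181511 + 209009877/481) + 481958) = sqrt(196706/(121703086/481) + 481958) = sqrt(196706*(481/121703086) + 481958) = sqrt(47307793/60851543 + 481958) = sqrt(29327935268987/60851543) = sqrt(1784650114121978996941)/60851543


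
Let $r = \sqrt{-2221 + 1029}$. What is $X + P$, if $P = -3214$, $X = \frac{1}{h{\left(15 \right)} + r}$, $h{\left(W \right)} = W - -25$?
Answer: $\frac{- 6428 \sqrt{298} + 128559 i}{2 \left(\sqrt{298} - 20 i\right)} \approx -3214.0 - 0.012366 i$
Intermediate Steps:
$h{\left(W \right)} = 25 + W$ ($h{\left(W \right)} = W + 25 = 25 + W$)
$r = 2 i \sqrt{298}$ ($r = \sqrt{-1192} = 2 i \sqrt{298} \approx 34.525 i$)
$X = \frac{1}{40 + 2 i \sqrt{298}}$ ($X = \frac{1}{\left(25 + 15\right) + 2 i \sqrt{298}} = \frac{1}{40 + 2 i \sqrt{298}} \approx 0.014327 - 0.012366 i$)
$X + P = \left(\frac{5}{349} - \frac{i \sqrt{298}}{1396}\right) - 3214 = - \frac{1121681}{349} - \frac{i \sqrt{298}}{1396}$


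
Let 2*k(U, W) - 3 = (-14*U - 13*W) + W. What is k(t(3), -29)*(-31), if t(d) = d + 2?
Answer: -8711/2 ≈ -4355.5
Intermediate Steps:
t(d) = 2 + d
k(U, W) = 3/2 - 7*U - 6*W (k(U, W) = 3/2 + ((-14*U - 13*W) + W)/2 = 3/2 + (-14*U - 12*W)/2 = 3/2 + (-7*U - 6*W) = 3/2 - 7*U - 6*W)
k(t(3), -29)*(-31) = (3/2 - 7*(2 + 3) - 6*(-29))*(-31) = (3/2 - 7*5 + 174)*(-31) = (3/2 - 35 + 174)*(-31) = (281/2)*(-31) = -8711/2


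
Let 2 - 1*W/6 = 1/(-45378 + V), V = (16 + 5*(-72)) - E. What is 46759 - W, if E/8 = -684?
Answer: 940783372/20125 ≈ 46747.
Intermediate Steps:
E = -5472 (E = 8*(-684) = -5472)
V = 5128 (V = (16 + 5*(-72)) - 1*(-5472) = (16 - 360) + 5472 = -344 + 5472 = 5128)
W = 241503/20125 (W = 12 - 6/(-45378 + 5128) = 12 - 6/(-40250) = 12 - 6*(-1/40250) = 12 + 3/20125 = 241503/20125 ≈ 12.000)
46759 - W = 46759 - 1*241503/20125 = 46759 - 241503/20125 = 940783372/20125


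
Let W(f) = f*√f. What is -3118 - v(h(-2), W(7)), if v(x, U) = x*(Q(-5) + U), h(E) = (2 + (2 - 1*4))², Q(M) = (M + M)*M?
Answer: -3118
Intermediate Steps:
Q(M) = 2*M² (Q(M) = (2*M)*M = 2*M²)
W(f) = f^(3/2)
h(E) = 0 (h(E) = (2 + (2 - 4))² = (2 - 2)² = 0² = 0)
v(x, U) = x*(50 + U) (v(x, U) = x*(2*(-5)² + U) = x*(2*25 + U) = x*(50 + U))
-3118 - v(h(-2), W(7)) = -3118 - 0*(50 + 7^(3/2)) = -3118 - 0*(50 + 7*√7) = -3118 - 1*0 = -3118 + 0 = -3118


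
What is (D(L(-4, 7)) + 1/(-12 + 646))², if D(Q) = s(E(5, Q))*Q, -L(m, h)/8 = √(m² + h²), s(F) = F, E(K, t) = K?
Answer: 41803424001/401956 - 40*√65/317 ≈ 1.0400e+5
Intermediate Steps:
L(m, h) = -8*√(h² + m²) (L(m, h) = -8*√(m² + h²) = -8*√(h² + m²))
D(Q) = 5*Q
(D(L(-4, 7)) + 1/(-12 + 646))² = (5*(-8*√(7² + (-4)²)) + 1/(-12 + 646))² = (5*(-8*√(49 + 16)) + 1/634)² = (5*(-8*√65) + 1/634)² = (-40*√65 + 1/634)² = (1/634 - 40*√65)²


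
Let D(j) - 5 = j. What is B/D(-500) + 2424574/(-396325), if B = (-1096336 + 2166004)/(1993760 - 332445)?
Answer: -8863442701338/1448525468225 ≈ -6.1189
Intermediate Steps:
D(j) = 5 + j
B = 1069668/1661315 ≈ 0.64387
B/D(-500) + 2424574/(-396325) = 1069668/(1661315*(5 - 500)) + 2424574/(-396325) = (1069668/1661315)/(-495) + 2424574*(-1/396325) = (1069668/1661315)*(-1/495) - 2424574/396325 = -118852/91372325 - 2424574/396325 = -8863442701338/1448525468225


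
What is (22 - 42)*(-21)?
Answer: 420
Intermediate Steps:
(22 - 42)*(-21) = -20*(-21) = 420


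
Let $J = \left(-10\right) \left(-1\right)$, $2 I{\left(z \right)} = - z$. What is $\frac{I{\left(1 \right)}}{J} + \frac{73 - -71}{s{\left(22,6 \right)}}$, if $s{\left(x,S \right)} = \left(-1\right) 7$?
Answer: $- \frac{2887}{140} \approx -20.621$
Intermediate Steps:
$s{\left(x,S \right)} = -7$
$I{\left(z \right)} = - \frac{z}{2}$ ($I{\left(z \right)} = \frac{\left(-1\right) z}{2} = - \frac{z}{2}$)
$J = 10$
$\frac{I{\left(1 \right)}}{J} + \frac{73 - -71}{s{\left(22,6 \right)}} = \frac{\left(- \frac{1}{2}\right) 1}{10} + \frac{73 - -71}{-7} = \left(- \frac{1}{2}\right) \frac{1}{10} + \left(73 + 71\right) \left(- \frac{1}{7}\right) = - \frac{1}{20} + 144 \left(- \frac{1}{7}\right) = - \frac{1}{20} - \frac{144}{7} = - \frac{2887}{140}$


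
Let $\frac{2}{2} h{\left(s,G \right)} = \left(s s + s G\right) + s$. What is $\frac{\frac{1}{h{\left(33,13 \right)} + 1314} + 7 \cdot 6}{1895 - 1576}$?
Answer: $\frac{120331}{913935} \approx 0.13166$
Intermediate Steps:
$h{\left(s,G \right)} = s + s^{2} + G s$ ($h{\left(s,G \right)} = \left(s s + s G\right) + s = \left(s^{2} + G s\right) + s = s + s^{2} + G s$)
$\frac{\frac{1}{h{\left(33,13 \right)} + 1314} + 7 \cdot 6}{1895 - 1576} = \frac{\frac{1}{33 \left(1 + 13 + 33\right) + 1314} + 7 \cdot 6}{1895 - 1576} = \frac{\frac{1}{33 \cdot 47 + 1314} + 42}{319} = \left(\frac{1}{1551 + 1314} + 42\right) \frac{1}{319} = \left(\frac{1}{2865} + 42\right) \frac{1}{319} = \frac{120331}{2865} \cdot \frac{1}{319} = \frac{120331}{913935}$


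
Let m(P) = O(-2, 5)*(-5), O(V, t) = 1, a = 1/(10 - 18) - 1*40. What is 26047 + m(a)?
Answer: 26042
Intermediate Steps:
a = -321/8 (a = 1/(-8) - 40 = -⅛ - 40 = -321/8 ≈ -40.125)
m(P) = -5 (m(P) = 1*(-5) = -5)
26047 + m(a) = 26047 - 5 = 26042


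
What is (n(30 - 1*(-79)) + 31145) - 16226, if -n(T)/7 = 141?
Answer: 13932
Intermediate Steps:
n(T) = -987 (n(T) = -7*141 = -987)
(n(30 - 1*(-79)) + 31145) - 16226 = (-987 + 31145) - 16226 = 30158 - 16226 = 13932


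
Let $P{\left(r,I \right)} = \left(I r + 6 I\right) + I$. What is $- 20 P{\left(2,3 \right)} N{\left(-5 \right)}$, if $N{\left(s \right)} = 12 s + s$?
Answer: $35100$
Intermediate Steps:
$P{\left(r,I \right)} = 7 I + I r$ ($P{\left(r,I \right)} = \left(6 I + I r\right) + I = 7 I + I r$)
$N{\left(s \right)} = 13 s$
$- 20 P{\left(2,3 \right)} N{\left(-5 \right)} = - 20 \cdot 3 \left(7 + 2\right) 13 \left(-5\right) = - 20 \cdot 3 \cdot 9 \left(-65\right) = \left(-20\right) 27 \left(-65\right) = \left(-540\right) \left(-65\right) = 35100$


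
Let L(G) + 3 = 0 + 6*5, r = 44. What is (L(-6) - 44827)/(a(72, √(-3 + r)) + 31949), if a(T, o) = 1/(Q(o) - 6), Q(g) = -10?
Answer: -716800/511183 ≈ -1.4022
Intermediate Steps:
L(G) = 27 (L(G) = -3 + (0 + 6*5) = -3 + (0 + 30) = -3 + 30 = 27)
a(T, o) = -1/16 (a(T, o) = 1/(-10 - 6) = 1/(-16) = -1/16)
(L(-6) - 44827)/(a(72, √(-3 + r)) + 31949) = (27 - 44827)/(-1/16 + 31949) = -44800/511183/16 = -44800*16/511183 = -716800/511183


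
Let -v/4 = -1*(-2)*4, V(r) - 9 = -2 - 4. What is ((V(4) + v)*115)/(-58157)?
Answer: 3335/58157 ≈ 0.057345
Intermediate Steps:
V(r) = 3 (V(r) = 9 + (-2 - 4) = 9 - 6 = 3)
v = -32 (v = -4*(-1*(-2))*4 = -8*4 = -4*8 = -32)
((V(4) + v)*115)/(-58157) = ((3 - 32)*115)/(-58157) = -29*115*(-1/58157) = -3335*(-1/58157) = 3335/58157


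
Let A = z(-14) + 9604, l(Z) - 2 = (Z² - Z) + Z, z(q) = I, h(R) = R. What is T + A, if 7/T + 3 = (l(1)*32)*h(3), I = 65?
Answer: 2755672/285 ≈ 9669.0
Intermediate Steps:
z(q) = 65
l(Z) = 2 + Z² (l(Z) = 2 + ((Z² - Z) + Z) = 2 + Z²)
T = 7/285 (T = 7/(-3 + ((2 + 1²)*32)*3) = 7/(-3 + ((2 + 1)*32)*3) = 7/(-3 + (3*32)*3) = 7/(-3 + 96*3) = 7/(-3 + 288) = 7/285 ≈ 0.024561)
A = 9669 (A = 65 + 9604 = 9669)
T + A = 7/285 + 9669 = 2755672/285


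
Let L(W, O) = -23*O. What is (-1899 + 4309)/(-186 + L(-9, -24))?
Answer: 1205/183 ≈ 6.5847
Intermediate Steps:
(-1899 + 4309)/(-186 + L(-9, -24)) = (-1899 + 4309)/(-186 - 23*(-24)) = 2410/(-186 + 552) = 2410/366 = 2410*(1/366) = 1205/183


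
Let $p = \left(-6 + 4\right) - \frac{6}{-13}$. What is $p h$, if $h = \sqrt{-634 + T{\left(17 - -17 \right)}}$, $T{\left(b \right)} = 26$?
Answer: $- \frac{80 i \sqrt{38}}{13} \approx - 37.935 i$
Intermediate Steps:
$h = 4 i \sqrt{38}$ ($h = \sqrt{-634 + 26} = \sqrt{-608} = 4 i \sqrt{38} \approx 24.658 i$)
$p = - \frac{20}{13}$ ($p = -2 - - \frac{6}{13} = -2 + \frac{6}{13} = - \frac{20}{13} \approx -1.5385$)
$p h = - \frac{20 \cdot 4 i \sqrt{38}}{13} = - \frac{80 i \sqrt{38}}{13}$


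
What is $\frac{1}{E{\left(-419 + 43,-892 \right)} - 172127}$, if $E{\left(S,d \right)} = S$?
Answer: $- \frac{1}{172503} \approx -5.797 \cdot 10^{-6}$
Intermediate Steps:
$\frac{1}{E{\left(-419 + 43,-892 \right)} - 172127} = \frac{1}{\left(-419 + 43\right) - 172127} = \frac{1}{-376 - 172127} = \frac{1}{-172503} = - \frac{1}{172503}$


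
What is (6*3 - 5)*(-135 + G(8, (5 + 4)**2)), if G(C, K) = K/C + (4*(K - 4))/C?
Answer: -8983/8 ≈ -1122.9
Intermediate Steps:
G(C, K) = K/C + (-16 + 4*K)/C (G(C, K) = K/C + (4*(-4 + K))/C = K/C + (-16 + 4*K)/C)
(6*3 - 5)*(-135 + G(8, (5 + 4)**2)) = (6*3 - 5)*(-135 + (-16 + 5*(5 + 4)**2)/8) = (18 - 5)*(-135 + (-16 + 5*9**2)/8) = 13*(-135 + (-16 + 5*81)/8) = 13*(-135 + (-16 + 405)/8) = 13*(-135 + (1/8)*389) = 13*(-135 + 389/8) = 13*(-691/8) = -8983/8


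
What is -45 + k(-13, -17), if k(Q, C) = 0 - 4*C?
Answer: 23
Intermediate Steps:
k(Q, C) = -4*C
-45 + k(-13, -17) = -45 - 4*(-17) = -45 + 68 = 23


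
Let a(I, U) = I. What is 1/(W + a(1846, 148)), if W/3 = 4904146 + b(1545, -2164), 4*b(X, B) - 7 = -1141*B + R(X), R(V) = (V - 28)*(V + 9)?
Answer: 4/73336783 ≈ 5.4543e-8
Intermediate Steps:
R(V) = (-28 + V)*(9 + V)
b(X, B) = -245/4 - 1141*B/4 - 19*X/4 + X²/4 (b(X, B) = 7/4 + (-1141*B + (-252 + X² - 19*X))/4 = 7/4 + (-252 + X² - 1141*B - 19*X)/4 = 7/4 + (-63 - 1141*B/4 - 19*X/4 + X²/4) = -245/4 - 1141*B/4 - 19*X/4 + X²/4)
W = 73329399/4 (W = 3*(4904146 + (-245/4 - 1141/4*(-2164) - 19/4*1545 + (¼)*1545²)) = 3*(4904146 + (-245/4 + 617281 - 29355/4 + (¼)*2387025)) = 3*(4904146 + (-245/4 + 617281 - 29355/4 + 2387025/4)) = 3*(4904146 + 4826549/4) = 3*(24443133/4) = 73329399/4 ≈ 1.8332e+7)
1/(W + a(1846, 148)) = 1/(73329399/4 + 1846) = 1/(73336783/4) = 4/73336783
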